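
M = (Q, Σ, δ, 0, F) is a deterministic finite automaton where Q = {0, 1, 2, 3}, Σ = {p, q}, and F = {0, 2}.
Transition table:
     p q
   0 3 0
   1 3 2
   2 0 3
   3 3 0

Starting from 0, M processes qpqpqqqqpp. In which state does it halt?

0 --q--> 0
0 --p--> 3
3 --q--> 0
0 --p--> 3
3 --q--> 0
0 --q--> 0
0 --q--> 0
0 --q--> 0
0 --p--> 3
3 --p--> 3

3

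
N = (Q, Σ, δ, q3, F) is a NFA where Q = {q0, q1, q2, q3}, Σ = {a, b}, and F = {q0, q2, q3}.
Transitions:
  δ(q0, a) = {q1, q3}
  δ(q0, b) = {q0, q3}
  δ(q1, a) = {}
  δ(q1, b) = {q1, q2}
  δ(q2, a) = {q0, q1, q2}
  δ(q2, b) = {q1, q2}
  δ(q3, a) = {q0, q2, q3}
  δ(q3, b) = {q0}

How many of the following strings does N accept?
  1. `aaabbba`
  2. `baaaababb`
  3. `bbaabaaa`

3

`aaabbba`: accepted
`baaaababb`: accepted
`bbaabaaa`: accepted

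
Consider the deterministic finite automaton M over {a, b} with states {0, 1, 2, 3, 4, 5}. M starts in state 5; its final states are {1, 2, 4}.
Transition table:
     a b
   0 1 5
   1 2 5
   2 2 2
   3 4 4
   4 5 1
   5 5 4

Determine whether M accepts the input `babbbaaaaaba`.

rejected

5 --b--> 4
4 --a--> 5
5 --b--> 4
4 --b--> 1
1 --b--> 5
5 --a--> 5
5 --a--> 5
5 --a--> 5
5 --a--> 5
5 --a--> 5
5 --b--> 4
4 --a--> 5
End in state 5, which is not an accepting state.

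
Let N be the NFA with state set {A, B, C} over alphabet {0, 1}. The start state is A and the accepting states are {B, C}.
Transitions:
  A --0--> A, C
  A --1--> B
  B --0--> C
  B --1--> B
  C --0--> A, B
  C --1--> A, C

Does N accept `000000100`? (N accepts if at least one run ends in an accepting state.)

accepted

Start: {A}
read 0: {A, C}
read 0: {A, B, C}
read 0: {A, B, C}
read 0: {A, B, C}
read 0: {A, B, C}
read 0: {A, B, C}
read 1: {A, B, C}
read 0: {A, B, C}
read 0: {A, B, C}
Reachable ∩ accepting = {B, C} — nonempty.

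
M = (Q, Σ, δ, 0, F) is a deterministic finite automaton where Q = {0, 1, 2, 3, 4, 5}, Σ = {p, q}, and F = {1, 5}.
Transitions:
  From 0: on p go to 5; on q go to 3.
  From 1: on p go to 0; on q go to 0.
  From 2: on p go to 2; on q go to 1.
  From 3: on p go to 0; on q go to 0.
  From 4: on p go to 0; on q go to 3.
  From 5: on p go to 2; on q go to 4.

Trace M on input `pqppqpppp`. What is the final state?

0 --p--> 5
5 --q--> 4
4 --p--> 0
0 --p--> 5
5 --q--> 4
4 --p--> 0
0 --p--> 5
5 --p--> 2
2 --p--> 2

2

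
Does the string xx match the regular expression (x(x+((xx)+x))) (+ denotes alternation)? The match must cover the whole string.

yes

Split as x·x: x matches x and (x+((xx)+x)) matches x.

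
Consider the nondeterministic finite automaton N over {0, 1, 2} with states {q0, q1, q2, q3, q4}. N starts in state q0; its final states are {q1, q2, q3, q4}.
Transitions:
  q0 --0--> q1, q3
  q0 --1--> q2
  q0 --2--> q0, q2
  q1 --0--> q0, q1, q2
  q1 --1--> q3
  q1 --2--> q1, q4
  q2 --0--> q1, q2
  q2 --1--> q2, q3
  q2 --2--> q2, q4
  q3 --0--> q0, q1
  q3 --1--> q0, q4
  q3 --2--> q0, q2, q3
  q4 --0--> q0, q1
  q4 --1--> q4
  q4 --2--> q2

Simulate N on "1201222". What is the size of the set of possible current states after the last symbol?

Start: {q0}
read 1: {q2}
read 2: {q2, q4}
read 0: {q0, q1, q2}
read 1: {q2, q3}
read 2: {q0, q2, q3, q4}
read 2: {q0, q2, q3, q4}
read 2: {q0, q2, q3, q4}
Final reachable set {q0, q2, q3, q4} has 4 states.

4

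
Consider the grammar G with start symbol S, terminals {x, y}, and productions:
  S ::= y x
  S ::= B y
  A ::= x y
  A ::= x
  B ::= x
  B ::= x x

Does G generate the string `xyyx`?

no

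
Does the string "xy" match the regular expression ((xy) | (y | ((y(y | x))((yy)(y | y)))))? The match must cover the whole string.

The left alternative (xy) matches xy.

yes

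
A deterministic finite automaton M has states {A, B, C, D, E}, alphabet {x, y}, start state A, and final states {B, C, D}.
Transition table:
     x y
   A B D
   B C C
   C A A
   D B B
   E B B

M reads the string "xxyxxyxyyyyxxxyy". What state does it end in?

A --x--> B
B --x--> C
C --y--> A
A --x--> B
B --x--> C
C --y--> A
A --x--> B
B --y--> C
C --y--> A
A --y--> D
D --y--> B
B --x--> C
C --x--> A
A --x--> B
B --y--> C
C --y--> A

A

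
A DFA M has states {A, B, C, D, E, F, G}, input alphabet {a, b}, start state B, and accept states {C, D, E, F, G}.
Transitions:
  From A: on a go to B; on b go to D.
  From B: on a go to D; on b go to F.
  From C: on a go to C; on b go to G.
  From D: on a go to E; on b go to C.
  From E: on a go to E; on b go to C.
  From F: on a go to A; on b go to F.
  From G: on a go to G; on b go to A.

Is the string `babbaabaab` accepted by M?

rejected

B --b--> F
F --a--> A
A --b--> D
D --b--> C
C --a--> C
C --a--> C
C --b--> G
G --a--> G
G --a--> G
G --b--> A
End in state A, which is not an accepting state.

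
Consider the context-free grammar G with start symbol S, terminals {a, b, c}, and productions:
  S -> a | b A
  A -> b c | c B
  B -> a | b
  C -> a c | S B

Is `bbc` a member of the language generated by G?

yes

S ⇒ bA ⇒ bbc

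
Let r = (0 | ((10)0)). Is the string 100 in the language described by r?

yes

The right alternative ((10)0) matches 100.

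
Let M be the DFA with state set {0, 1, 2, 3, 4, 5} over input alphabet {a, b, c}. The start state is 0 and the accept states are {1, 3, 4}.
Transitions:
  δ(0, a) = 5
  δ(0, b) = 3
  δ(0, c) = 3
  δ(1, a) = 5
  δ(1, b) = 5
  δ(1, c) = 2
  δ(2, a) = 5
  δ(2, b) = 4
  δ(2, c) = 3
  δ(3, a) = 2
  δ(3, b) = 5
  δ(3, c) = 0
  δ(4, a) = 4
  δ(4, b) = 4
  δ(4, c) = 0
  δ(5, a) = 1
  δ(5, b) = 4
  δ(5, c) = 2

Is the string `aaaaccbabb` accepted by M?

0 --a--> 5
5 --a--> 1
1 --a--> 5
5 --a--> 1
1 --c--> 2
2 --c--> 3
3 --b--> 5
5 --a--> 1
1 --b--> 5
5 --b--> 4
End in state 4, which is an accepting state.

accepted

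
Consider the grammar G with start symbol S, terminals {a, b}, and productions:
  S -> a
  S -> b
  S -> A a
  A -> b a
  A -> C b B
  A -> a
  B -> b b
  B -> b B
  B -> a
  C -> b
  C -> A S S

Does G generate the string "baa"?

S ⇒ Aa ⇒ baa

yes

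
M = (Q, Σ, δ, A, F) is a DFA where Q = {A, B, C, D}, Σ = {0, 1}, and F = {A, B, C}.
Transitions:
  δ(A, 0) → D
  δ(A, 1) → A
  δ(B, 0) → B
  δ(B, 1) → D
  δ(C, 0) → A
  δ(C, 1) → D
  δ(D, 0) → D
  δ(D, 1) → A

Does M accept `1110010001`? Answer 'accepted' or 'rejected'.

accepted

A --1--> A
A --1--> A
A --1--> A
A --0--> D
D --0--> D
D --1--> A
A --0--> D
D --0--> D
D --0--> D
D --1--> A
End in state A, which is an accepting state.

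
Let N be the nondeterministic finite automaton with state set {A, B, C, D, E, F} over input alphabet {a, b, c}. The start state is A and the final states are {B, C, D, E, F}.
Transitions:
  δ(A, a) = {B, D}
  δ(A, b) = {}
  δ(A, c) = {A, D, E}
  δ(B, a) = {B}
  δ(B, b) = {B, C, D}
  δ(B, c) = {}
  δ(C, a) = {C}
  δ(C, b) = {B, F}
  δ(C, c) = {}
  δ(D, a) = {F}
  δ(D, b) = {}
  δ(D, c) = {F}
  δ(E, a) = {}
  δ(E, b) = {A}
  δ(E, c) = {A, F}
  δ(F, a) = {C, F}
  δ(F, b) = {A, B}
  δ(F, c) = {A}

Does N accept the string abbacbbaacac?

Start: {A}
read a: {B, D}
read b: {B, C, D}
read b: {B, C, D, F}
read a: {B, C, F}
read c: {A}
read b: {}
The reachable set is empty and stays empty for the remaining 6 symbols.
Reachable ∩ accepting = {} — empty.

rejected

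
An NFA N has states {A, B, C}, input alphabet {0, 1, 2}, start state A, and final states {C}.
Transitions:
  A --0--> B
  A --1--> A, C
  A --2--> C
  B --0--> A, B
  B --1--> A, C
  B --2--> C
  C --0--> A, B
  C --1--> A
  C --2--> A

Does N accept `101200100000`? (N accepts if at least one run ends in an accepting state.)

rejected

Start: {A}
read 1: {A, C}
read 0: {A, B}
read 1: {A, C}
read 2: {A, C}
read 0: {A, B}
read 0: {A, B}
read 1: {A, C}
read 0: {A, B}
read 0: {A, B}
read 0: {A, B}
read 0: {A, B}
read 0: {A, B}
Reachable ∩ accepting = {} — empty.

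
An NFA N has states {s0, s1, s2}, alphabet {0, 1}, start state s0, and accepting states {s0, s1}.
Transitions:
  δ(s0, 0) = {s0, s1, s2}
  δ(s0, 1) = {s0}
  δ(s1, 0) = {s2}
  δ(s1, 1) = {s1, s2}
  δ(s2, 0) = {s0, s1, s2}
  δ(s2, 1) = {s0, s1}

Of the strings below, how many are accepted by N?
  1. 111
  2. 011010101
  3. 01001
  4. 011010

4

111: accepted
011010101: accepted
01001: accepted
011010: accepted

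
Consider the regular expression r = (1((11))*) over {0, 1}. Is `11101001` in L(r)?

no

No split of 11101001 into u·v has 1 matching u and ((11))* matching v.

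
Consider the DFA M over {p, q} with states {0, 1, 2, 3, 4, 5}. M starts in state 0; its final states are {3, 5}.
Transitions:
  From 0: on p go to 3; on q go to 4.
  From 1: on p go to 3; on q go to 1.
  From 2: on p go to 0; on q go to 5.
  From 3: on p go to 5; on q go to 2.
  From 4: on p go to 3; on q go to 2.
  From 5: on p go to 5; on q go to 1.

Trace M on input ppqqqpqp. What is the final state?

0 --p--> 3
3 --p--> 5
5 --q--> 1
1 --q--> 1
1 --q--> 1
1 --p--> 3
3 --q--> 2
2 --p--> 0

0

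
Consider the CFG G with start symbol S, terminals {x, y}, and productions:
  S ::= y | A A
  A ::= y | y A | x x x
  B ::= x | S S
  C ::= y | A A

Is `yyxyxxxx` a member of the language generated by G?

no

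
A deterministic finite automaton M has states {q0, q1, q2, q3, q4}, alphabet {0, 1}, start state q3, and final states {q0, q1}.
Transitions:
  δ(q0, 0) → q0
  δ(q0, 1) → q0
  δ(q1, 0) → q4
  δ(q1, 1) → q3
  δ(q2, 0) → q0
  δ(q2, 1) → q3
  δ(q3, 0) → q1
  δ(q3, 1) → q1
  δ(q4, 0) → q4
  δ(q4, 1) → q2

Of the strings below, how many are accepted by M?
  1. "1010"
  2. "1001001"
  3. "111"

"1010": accepted
"1001001": accepted
"111": accepted

3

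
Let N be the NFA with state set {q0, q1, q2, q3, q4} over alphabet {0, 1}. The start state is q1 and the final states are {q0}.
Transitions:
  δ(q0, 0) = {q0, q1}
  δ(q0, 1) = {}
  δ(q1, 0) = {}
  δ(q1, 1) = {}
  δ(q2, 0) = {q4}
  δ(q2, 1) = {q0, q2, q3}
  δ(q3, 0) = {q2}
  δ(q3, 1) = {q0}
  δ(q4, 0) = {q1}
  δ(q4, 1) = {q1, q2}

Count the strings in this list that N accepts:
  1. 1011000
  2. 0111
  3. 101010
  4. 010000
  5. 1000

1011000: rejected
0111: rejected
101010: rejected
010000: rejected
1000: rejected

0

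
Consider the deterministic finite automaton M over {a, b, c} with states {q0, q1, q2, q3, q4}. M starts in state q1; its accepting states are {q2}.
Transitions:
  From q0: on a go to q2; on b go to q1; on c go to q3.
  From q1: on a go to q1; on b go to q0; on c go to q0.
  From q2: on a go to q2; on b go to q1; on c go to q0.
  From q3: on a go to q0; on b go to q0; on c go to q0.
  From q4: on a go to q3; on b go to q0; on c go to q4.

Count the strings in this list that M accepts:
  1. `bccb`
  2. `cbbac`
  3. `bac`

`bccb`: rejected
`cbbac`: rejected
`bac`: rejected

0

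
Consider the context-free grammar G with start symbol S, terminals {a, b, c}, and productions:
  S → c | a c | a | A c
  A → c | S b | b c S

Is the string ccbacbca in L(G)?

no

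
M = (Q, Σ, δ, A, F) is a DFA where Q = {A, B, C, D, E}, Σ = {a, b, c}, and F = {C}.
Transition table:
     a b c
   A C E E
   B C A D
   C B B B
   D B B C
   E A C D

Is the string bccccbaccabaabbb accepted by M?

A --b--> E
E --c--> D
D --c--> C
C --c--> B
B --c--> D
D --b--> B
B --a--> C
C --c--> B
B --c--> D
D --a--> B
B --b--> A
A --a--> C
C --a--> B
B --b--> A
A --b--> E
E --b--> C
End in state C, which is an accepting state.

accepted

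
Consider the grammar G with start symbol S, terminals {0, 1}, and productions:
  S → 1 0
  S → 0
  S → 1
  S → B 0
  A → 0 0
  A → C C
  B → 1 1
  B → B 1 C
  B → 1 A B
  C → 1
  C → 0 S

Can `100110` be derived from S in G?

yes

S ⇒ B0 ⇒ 1AB0 ⇒ 100B0 ⇒ 100110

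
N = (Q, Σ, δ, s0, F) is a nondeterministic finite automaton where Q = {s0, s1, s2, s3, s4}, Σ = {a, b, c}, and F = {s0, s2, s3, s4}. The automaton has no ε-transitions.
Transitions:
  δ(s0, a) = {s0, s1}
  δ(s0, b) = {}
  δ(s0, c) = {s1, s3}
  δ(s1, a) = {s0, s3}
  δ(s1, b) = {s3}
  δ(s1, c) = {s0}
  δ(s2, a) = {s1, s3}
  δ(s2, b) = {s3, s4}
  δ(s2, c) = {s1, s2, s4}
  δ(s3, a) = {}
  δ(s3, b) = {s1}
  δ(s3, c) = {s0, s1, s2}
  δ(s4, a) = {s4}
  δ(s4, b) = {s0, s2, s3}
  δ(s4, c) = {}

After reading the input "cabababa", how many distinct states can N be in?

2

Start: {s0}
read c: {s1, s3}
read a: {s0, s3}
read b: {s1}
read a: {s0, s3}
read b: {s1}
read a: {s0, s3}
read b: {s1}
read a: {s0, s3}
Final reachable set {s0, s3} has 2 states.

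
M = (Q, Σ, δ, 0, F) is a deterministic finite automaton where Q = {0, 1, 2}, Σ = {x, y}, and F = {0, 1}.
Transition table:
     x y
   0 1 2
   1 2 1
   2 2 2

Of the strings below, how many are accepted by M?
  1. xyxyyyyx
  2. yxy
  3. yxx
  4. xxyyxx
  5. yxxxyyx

xyxyyyyx: rejected
yxy: rejected
yxx: rejected
xxyyxx: rejected
yxxxyyx: rejected

0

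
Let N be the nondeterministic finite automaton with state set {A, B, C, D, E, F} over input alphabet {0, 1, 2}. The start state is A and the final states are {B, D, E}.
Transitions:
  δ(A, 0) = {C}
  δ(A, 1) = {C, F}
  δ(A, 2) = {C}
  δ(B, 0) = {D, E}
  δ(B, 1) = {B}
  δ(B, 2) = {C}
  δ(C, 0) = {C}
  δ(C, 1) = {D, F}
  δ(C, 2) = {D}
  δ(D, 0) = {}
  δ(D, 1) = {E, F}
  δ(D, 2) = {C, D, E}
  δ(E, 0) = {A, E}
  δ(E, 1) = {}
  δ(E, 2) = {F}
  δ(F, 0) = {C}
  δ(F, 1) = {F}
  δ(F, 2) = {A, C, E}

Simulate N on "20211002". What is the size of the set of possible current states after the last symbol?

1

Start: {A}
read 2: {C}
read 0: {C}
read 2: {D}
read 1: {E, F}
read 1: {F}
read 0: {C}
read 0: {C}
read 2: {D}
Final reachable set {D} has 1 state.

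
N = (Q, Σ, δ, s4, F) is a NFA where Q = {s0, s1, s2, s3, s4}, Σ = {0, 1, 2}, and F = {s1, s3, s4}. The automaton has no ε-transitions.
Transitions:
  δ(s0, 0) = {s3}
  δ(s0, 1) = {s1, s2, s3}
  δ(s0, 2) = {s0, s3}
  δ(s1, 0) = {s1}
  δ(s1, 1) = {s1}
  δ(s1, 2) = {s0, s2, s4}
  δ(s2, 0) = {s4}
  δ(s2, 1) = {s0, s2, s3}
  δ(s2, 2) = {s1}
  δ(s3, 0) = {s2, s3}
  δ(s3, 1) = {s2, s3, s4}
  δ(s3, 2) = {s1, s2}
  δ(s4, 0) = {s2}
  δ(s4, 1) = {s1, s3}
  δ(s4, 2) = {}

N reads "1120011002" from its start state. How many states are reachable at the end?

Start: {s4}
read 1: {s1, s3}
read 1: {s1, s2, s3, s4}
read 2: {s0, s1, s2, s4}
read 0: {s1, s2, s3, s4}
read 0: {s1, s2, s3, s4}
read 1: {s0, s1, s2, s3, s4}
read 1: {s0, s1, s2, s3, s4}
read 0: {s1, s2, s3, s4}
read 0: {s1, s2, s3, s4}
read 2: {s0, s1, s2, s4}
Final reachable set {s0, s1, s2, s4} has 4 states.

4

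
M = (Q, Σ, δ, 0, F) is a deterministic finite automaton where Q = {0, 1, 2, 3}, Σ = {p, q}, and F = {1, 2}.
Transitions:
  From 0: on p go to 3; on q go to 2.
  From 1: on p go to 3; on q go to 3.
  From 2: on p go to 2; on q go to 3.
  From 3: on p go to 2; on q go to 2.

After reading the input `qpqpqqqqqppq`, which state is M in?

0 --q--> 2
2 --p--> 2
2 --q--> 3
3 --p--> 2
2 --q--> 3
3 --q--> 2
2 --q--> 3
3 --q--> 2
2 --q--> 3
3 --p--> 2
2 --p--> 2
2 --q--> 3

3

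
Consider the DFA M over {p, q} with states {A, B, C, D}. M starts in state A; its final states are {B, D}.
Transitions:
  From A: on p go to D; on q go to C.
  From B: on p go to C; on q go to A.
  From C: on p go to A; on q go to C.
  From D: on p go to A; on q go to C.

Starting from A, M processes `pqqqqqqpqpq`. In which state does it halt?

C

A --p--> D
D --q--> C
C --q--> C
C --q--> C
C --q--> C
C --q--> C
C --q--> C
C --p--> A
A --q--> C
C --p--> A
A --q--> C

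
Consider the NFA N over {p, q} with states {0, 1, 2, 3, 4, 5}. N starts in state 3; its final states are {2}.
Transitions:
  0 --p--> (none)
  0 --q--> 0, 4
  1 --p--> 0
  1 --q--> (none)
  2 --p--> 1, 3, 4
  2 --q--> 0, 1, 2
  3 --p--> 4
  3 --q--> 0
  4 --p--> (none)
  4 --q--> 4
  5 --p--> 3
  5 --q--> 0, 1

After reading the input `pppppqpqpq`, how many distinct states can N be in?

0

Start: {3}
read p: {4}
read p: {}
The reachable set is empty and stays empty for the remaining 8 symbols.
Final reachable set {} has 0 states.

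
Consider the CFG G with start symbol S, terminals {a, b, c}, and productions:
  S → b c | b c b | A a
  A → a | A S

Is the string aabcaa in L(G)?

S ⇒ Aa ⇒ ASa ⇒ aSa ⇒ aAaa ⇒ aASaa ⇒ aaSaa ⇒ aabcaa

yes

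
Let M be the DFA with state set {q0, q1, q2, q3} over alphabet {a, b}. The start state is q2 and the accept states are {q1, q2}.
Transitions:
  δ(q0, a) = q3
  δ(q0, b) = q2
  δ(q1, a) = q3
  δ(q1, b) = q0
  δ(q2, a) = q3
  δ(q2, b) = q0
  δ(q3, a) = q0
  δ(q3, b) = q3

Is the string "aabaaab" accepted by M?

q2 --a--> q3
q3 --a--> q0
q0 --b--> q2
q2 --a--> q3
q3 --a--> q0
q0 --a--> q3
q3 --b--> q3
End in state q3, which is not an accepting state.

rejected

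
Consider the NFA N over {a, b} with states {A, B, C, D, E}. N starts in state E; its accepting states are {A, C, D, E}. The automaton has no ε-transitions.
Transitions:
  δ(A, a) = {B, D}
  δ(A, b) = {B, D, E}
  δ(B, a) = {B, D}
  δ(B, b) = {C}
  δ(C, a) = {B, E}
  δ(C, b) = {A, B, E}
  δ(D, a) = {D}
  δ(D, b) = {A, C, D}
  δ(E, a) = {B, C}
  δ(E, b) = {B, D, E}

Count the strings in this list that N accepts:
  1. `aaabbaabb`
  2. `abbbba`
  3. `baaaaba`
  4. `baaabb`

`aaabbaabb`: accepted
`abbbba`: accepted
`baaaaba`: accepted
`baaabb`: accepted

4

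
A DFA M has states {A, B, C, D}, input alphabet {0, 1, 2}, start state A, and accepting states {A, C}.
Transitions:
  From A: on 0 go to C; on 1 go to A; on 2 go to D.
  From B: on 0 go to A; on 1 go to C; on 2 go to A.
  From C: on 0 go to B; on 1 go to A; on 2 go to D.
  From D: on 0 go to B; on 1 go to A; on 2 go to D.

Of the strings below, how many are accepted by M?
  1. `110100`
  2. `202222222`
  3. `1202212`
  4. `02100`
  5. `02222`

`110100`: rejected
`202222222`: rejected
`1202212`: rejected
`02100`: rejected
`02222`: rejected

0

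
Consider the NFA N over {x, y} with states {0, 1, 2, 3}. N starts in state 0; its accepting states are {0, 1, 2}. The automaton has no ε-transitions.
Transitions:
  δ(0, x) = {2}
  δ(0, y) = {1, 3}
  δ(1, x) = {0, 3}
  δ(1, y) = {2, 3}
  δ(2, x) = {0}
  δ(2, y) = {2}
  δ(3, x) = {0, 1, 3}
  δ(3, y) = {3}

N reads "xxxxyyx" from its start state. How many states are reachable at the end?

Start: {0}
read x: {2}
read x: {0}
read x: {2}
read x: {0}
read y: {1, 3}
read y: {2, 3}
read x: {0, 1, 3}
Final reachable set {0, 1, 3} has 3 states.

3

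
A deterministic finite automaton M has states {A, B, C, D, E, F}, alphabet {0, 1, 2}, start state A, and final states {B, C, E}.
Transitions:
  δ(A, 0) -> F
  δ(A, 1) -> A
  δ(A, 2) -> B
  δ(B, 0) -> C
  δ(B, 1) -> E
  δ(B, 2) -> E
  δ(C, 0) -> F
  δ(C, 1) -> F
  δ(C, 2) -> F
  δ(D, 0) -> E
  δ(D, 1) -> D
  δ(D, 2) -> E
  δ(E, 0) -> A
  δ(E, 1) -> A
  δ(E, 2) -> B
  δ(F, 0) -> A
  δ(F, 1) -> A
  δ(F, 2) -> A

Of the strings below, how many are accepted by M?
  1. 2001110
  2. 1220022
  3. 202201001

1

2001110: rejected
1220022: accepted
202201001: rejected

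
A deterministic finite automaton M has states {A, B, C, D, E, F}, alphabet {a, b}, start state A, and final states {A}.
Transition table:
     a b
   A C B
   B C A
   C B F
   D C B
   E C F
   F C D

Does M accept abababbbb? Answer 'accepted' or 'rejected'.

accepted

A --a--> C
C --b--> F
F --a--> C
C --b--> F
F --a--> C
C --b--> F
F --b--> D
D --b--> B
B --b--> A
End in state A, which is an accepting state.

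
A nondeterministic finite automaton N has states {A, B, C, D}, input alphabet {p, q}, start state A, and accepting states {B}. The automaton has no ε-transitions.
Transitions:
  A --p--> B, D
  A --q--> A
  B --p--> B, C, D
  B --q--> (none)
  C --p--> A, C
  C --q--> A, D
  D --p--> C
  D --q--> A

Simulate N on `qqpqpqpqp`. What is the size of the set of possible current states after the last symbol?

Start: {A}
read q: {A}
read q: {A}
read p: {B, D}
read q: {A}
read p: {B, D}
read q: {A}
read p: {B, D}
read q: {A}
read p: {B, D}
Final reachable set {B, D} has 2 states.

2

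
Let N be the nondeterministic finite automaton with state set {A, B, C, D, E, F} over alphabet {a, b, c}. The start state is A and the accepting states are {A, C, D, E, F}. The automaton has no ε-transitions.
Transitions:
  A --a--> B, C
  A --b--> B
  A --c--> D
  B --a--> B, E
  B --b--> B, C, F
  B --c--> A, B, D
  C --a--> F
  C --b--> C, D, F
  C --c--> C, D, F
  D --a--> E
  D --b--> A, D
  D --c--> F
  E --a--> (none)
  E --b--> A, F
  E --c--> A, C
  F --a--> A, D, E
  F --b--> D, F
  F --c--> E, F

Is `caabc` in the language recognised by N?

Start: {A}
read c: {D}
read a: {E}
read a: {}
The reachable set is empty and stays empty for the remaining 2 symbols.
Reachable ∩ accepting = {} — empty.

rejected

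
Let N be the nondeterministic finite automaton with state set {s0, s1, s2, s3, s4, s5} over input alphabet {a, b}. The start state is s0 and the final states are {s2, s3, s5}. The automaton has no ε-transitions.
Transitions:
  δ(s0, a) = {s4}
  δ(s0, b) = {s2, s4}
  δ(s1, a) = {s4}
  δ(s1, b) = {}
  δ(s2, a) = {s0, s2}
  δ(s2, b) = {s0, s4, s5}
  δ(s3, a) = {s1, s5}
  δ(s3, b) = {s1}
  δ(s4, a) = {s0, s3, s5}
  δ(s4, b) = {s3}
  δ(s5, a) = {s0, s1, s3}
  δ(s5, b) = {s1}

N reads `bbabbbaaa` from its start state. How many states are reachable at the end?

Start: {s0}
read b: {s2, s4}
read b: {s0, s3, s4, s5}
read a: {s0, s1, s3, s4, s5}
read b: {s1, s2, s3, s4}
read b: {s0, s1, s3, s4, s5}
read b: {s1, s2, s3, s4}
read a: {s0, s1, s2, s3, s4, s5}
read a: {s0, s1, s2, s3, s4, s5}
read a: {s0, s1, s2, s3, s4, s5}
Final reachable set {s0, s1, s2, s3, s4, s5} has 6 states.

6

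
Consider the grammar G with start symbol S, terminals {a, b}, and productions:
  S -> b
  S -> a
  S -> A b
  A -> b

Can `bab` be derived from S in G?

no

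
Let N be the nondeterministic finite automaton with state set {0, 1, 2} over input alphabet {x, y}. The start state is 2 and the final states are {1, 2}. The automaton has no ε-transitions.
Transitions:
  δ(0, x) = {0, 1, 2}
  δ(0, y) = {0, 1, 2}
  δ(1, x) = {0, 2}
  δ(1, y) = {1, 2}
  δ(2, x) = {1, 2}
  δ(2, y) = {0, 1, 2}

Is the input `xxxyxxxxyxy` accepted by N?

Start: {2}
read x: {1, 2}
read x: {0, 1, 2}
read x: {0, 1, 2}
read y: {0, 1, 2}
read x: {0, 1, 2}
read x: {0, 1, 2}
read x: {0, 1, 2}
read x: {0, 1, 2}
read y: {0, 1, 2}
read x: {0, 1, 2}
read y: {0, 1, 2}
Reachable ∩ accepting = {1, 2} — nonempty.

accepted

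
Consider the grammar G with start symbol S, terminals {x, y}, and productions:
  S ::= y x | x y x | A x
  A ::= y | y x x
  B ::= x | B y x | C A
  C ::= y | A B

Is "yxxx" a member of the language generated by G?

yes

S ⇒ Ax ⇒ yxxx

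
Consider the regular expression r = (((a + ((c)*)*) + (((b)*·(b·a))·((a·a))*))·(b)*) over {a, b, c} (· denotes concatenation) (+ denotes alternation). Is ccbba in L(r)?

No split of ccbba into u·v has ((a+((c)*)*)+(((b)*·(b·a))·((a·a))*)) matching u and (b)* matching v.

no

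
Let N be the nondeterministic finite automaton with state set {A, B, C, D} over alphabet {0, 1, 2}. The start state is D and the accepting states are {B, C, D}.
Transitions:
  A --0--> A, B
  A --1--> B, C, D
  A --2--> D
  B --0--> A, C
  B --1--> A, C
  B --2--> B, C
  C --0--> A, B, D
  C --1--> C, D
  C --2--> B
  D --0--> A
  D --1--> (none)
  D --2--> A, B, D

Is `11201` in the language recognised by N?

Start: {D}
read 1: {}
The reachable set is empty and stays empty for the remaining 4 symbols.
Reachable ∩ accepting = {} — empty.

rejected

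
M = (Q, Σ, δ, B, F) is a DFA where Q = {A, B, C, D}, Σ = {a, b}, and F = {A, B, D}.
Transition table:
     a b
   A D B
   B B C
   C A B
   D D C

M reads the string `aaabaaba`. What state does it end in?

B --a--> B
B --a--> B
B --a--> B
B --b--> C
C --a--> A
A --a--> D
D --b--> C
C --a--> A

A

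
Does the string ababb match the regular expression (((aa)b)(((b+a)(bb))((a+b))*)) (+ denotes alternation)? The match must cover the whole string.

No split of ababb into u·v has ((aa)b) matching u and (((b+a)(bb))((a+b))*) matching v.

no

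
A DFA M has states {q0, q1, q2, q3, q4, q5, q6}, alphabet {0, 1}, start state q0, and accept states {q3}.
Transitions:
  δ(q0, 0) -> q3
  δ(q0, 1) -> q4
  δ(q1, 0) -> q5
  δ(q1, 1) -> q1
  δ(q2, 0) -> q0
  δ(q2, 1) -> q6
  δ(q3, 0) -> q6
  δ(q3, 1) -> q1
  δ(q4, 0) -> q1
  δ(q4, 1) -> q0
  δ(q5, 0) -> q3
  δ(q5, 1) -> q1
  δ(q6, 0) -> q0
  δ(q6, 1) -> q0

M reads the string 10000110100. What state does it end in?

q0 --1--> q4
q4 --0--> q1
q1 --0--> q5
q5 --0--> q3
q3 --0--> q6
q6 --1--> q0
q0 --1--> q4
q4 --0--> q1
q1 --1--> q1
q1 --0--> q5
q5 --0--> q3

q3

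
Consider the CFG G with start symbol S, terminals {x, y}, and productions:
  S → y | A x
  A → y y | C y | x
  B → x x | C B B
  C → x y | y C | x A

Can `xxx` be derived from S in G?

no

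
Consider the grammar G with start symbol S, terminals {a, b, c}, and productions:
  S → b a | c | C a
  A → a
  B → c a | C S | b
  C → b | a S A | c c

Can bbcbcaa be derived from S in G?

no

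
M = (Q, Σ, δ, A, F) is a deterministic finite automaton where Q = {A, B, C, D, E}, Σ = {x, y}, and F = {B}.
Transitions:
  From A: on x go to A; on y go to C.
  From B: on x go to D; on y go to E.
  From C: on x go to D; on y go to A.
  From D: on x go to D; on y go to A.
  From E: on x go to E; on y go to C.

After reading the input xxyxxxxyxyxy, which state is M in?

A

A --x--> A
A --x--> A
A --y--> C
C --x--> D
D --x--> D
D --x--> D
D --x--> D
D --y--> A
A --x--> A
A --y--> C
C --x--> D
D --y--> A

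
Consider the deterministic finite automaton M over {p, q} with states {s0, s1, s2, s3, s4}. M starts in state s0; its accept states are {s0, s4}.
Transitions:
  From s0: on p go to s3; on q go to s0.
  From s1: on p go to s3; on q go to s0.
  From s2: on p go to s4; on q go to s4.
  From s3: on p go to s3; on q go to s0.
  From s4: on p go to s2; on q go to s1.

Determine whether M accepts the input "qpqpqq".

s0 --q--> s0
s0 --p--> s3
s3 --q--> s0
s0 --p--> s3
s3 --q--> s0
s0 --q--> s0
End in state s0, which is an accepting state.

accepted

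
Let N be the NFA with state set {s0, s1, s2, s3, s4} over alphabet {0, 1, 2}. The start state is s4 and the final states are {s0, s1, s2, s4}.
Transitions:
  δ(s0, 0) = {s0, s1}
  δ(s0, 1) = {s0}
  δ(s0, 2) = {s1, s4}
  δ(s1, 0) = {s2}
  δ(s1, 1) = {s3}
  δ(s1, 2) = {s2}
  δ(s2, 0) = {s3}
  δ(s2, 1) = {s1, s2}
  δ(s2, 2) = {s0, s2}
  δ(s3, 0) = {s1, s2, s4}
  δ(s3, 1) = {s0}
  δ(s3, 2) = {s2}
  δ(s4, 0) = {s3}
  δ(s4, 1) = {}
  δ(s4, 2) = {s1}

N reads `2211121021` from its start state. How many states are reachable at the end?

Start: {s4}
read 2: {s1}
read 2: {s2}
read 1: {s1, s2}
read 1: {s1, s2, s3}
read 1: {s0, s1, s2, s3}
read 2: {s0, s1, s2, s4}
read 1: {s0, s1, s2, s3}
read 0: {s0, s1, s2, s3, s4}
read 2: {s0, s1, s2, s4}
read 1: {s0, s1, s2, s3}
Final reachable set {s0, s1, s2, s3} has 4 states.

4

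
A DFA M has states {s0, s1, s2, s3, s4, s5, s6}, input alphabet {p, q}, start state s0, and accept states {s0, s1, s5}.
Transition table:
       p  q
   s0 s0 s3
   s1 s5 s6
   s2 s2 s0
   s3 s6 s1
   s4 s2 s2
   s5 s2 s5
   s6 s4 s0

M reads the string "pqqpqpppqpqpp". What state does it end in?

s4

s0 --p--> s0
s0 --q--> s3
s3 --q--> s1
s1 --p--> s5
s5 --q--> s5
s5 --p--> s2
s2 --p--> s2
s2 --p--> s2
s2 --q--> s0
s0 --p--> s0
s0 --q--> s3
s3 --p--> s6
s6 --p--> s4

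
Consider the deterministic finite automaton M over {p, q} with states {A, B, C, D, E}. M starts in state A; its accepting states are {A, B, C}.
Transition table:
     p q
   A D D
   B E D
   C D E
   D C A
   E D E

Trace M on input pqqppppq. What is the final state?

A

A --p--> D
D --q--> A
A --q--> D
D --p--> C
C --p--> D
D --p--> C
C --p--> D
D --q--> A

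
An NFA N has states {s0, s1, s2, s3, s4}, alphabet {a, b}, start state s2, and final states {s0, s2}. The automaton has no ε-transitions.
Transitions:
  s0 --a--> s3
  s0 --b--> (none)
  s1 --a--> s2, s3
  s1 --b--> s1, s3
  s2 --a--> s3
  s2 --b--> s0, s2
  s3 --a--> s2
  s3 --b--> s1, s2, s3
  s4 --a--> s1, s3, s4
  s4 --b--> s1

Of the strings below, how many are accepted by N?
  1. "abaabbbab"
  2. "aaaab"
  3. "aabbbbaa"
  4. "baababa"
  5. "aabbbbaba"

"abaabbbab": accepted
"aaaab": accepted
"aabbbbaa": accepted
"baababa": accepted
"aabbbbaba": accepted

5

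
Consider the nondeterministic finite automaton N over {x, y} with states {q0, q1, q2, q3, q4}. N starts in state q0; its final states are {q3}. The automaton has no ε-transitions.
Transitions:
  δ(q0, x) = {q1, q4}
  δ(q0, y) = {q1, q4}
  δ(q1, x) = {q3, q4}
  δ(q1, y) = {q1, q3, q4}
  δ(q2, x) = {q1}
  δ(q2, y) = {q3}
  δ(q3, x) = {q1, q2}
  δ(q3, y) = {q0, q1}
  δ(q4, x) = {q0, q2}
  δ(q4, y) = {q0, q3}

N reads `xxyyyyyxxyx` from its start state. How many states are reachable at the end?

Start: {q0}
read x: {q1, q4}
read x: {q0, q2, q3, q4}
read y: {q0, q1, q3, q4}
read y: {q0, q1, q3, q4}
read y: {q0, q1, q3, q4}
read y: {q0, q1, q3, q4}
read y: {q0, q1, q3, q4}
read x: {q0, q1, q2, q3, q4}
read x: {q0, q1, q2, q3, q4}
read y: {q0, q1, q3, q4}
read x: {q0, q1, q2, q3, q4}
Final reachable set {q0, q1, q2, q3, q4} has 5 states.

5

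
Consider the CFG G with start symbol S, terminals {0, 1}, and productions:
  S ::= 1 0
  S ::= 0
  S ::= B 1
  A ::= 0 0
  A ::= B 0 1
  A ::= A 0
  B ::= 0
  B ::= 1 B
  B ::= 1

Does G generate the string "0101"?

no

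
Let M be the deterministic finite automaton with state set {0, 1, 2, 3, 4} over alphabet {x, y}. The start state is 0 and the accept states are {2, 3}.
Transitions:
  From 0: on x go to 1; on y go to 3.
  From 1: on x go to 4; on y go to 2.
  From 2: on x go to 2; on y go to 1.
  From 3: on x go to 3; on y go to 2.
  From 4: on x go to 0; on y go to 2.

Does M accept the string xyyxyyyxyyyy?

accepted

0 --x--> 1
1 --y--> 2
2 --y--> 1
1 --x--> 4
4 --y--> 2
2 --y--> 1
1 --y--> 2
2 --x--> 2
2 --y--> 1
1 --y--> 2
2 --y--> 1
1 --y--> 2
End in state 2, which is an accepting state.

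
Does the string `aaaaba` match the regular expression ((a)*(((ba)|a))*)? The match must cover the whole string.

Split as ε·aaaaba: (a)* matches ε and (((ba)|a))* matches aaaaba.

yes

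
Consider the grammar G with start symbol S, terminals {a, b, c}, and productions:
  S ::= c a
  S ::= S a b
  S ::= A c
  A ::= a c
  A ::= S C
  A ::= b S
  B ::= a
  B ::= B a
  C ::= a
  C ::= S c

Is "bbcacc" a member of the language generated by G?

yes

S ⇒ Ac ⇒ bSc ⇒ bAcc ⇒ bbScc ⇒ bbcacc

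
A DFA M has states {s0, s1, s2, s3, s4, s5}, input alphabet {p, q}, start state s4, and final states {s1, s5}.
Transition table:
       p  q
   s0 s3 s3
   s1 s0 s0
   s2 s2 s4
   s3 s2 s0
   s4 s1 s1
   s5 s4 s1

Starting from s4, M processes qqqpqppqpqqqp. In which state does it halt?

s3

s4 --q--> s1
s1 --q--> s0
s0 --q--> s3
s3 --p--> s2
s2 --q--> s4
s4 --p--> s1
s1 --p--> s0
s0 --q--> s3
s3 --p--> s2
s2 --q--> s4
s4 --q--> s1
s1 --q--> s0
s0 --p--> s3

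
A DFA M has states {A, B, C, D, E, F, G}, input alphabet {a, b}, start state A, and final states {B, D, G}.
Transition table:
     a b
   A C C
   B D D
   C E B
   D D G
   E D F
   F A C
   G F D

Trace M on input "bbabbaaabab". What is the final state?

A --b--> C
C --b--> B
B --a--> D
D --b--> G
G --b--> D
D --a--> D
D --a--> D
D --a--> D
D --b--> G
G --a--> F
F --b--> C

C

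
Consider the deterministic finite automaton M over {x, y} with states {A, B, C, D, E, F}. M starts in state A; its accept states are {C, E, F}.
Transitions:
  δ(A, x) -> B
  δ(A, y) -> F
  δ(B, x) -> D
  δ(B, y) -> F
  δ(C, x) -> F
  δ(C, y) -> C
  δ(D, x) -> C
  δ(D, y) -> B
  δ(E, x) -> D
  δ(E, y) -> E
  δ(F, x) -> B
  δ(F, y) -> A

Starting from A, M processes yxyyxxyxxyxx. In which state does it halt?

B

A --y--> F
F --x--> B
B --y--> F
F --y--> A
A --x--> B
B --x--> D
D --y--> B
B --x--> D
D --x--> C
C --y--> C
C --x--> F
F --x--> B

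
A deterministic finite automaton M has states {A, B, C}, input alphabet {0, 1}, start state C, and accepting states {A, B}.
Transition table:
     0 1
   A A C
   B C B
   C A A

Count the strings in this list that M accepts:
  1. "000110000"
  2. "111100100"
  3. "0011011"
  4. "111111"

"000110000": accepted
"111100100": accepted
"0011011": accepted
"111111": rejected

3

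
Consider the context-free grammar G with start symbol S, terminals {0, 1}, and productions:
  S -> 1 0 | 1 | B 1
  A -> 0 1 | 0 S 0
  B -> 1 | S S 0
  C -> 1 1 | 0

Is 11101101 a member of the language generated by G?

S ⇒ B1 ⇒ SS01 ⇒ B1S01 ⇒ SS01S01 ⇒ B1S01S01 ⇒ 11S01S01 ⇒ 11101S01 ⇒ 11101101

yes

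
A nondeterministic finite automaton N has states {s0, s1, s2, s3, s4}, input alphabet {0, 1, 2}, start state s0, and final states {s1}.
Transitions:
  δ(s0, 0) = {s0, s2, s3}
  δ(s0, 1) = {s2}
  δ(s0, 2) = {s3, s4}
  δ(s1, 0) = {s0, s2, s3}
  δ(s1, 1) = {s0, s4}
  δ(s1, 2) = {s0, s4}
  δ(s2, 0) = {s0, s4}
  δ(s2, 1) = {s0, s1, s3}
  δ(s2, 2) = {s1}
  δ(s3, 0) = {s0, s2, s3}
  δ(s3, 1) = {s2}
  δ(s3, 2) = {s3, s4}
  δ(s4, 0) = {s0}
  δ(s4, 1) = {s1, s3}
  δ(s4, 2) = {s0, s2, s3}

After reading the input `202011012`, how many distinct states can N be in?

Start: {s0}
read 2: {s3, s4}
read 0: {s0, s2, s3}
read 2: {s1, s3, s4}
read 0: {s0, s2, s3}
read 1: {s0, s1, s2, s3}
read 1: {s0, s1, s2, s3, s4}
read 0: {s0, s2, s3, s4}
read 1: {s0, s1, s2, s3}
read 2: {s0, s1, s3, s4}
Final reachable set {s0, s1, s3, s4} has 4 states.

4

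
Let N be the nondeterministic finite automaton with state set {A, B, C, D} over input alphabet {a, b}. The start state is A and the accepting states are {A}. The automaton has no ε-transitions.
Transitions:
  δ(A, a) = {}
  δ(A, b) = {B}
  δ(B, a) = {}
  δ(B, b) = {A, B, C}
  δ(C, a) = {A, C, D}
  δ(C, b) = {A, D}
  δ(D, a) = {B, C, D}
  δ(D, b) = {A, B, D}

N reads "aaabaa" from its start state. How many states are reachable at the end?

0

Start: {A}
read a: {}
The reachable set is empty and stays empty for the remaining 5 symbols.
Final reachable set {} has 0 states.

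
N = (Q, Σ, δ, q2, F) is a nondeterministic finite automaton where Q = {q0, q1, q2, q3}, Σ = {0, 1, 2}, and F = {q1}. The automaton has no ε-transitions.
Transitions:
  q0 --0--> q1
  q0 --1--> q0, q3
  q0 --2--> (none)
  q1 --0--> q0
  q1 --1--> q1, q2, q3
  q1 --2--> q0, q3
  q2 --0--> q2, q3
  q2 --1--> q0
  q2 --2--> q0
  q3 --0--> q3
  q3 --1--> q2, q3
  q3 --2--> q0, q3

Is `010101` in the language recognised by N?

Start: {q2}
read 0: {q2, q3}
read 1: {q0, q2, q3}
read 0: {q1, q2, q3}
read 1: {q0, q1, q2, q3}
read 0: {q0, q1, q2, q3}
read 1: {q0, q1, q2, q3}
Reachable ∩ accepting = {q1} — nonempty.

accepted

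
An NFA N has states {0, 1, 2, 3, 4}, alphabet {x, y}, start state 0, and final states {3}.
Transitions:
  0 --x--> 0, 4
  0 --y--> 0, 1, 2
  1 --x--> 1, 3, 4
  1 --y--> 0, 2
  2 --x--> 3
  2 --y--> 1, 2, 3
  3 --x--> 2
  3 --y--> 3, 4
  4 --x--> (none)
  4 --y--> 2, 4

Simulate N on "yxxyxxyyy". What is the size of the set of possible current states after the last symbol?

Start: {0}
read y: {0, 1, 2}
read x: {0, 1, 3, 4}
read x: {0, 1, 2, 3, 4}
read y: {0, 1, 2, 3, 4}
read x: {0, 1, 2, 3, 4}
read x: {0, 1, 2, 3, 4}
read y: {0, 1, 2, 3, 4}
read y: {0, 1, 2, 3, 4}
read y: {0, 1, 2, 3, 4}
Final reachable set {0, 1, 2, 3, 4} has 5 states.

5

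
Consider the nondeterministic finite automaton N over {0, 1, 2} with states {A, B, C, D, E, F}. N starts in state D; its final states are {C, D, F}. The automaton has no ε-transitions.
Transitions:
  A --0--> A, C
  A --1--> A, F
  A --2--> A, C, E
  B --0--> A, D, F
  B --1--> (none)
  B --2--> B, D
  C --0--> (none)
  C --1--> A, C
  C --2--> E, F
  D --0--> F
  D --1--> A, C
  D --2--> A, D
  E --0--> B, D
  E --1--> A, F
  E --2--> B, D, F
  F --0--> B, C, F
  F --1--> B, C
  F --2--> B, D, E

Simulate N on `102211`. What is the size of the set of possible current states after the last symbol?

4

Start: {D}
read 1: {A, C}
read 0: {A, C}
read 2: {A, C, E, F}
read 2: {A, B, C, D, E, F}
read 1: {A, B, C, F}
read 1: {A, B, C, F}
Final reachable set {A, B, C, F} has 4 states.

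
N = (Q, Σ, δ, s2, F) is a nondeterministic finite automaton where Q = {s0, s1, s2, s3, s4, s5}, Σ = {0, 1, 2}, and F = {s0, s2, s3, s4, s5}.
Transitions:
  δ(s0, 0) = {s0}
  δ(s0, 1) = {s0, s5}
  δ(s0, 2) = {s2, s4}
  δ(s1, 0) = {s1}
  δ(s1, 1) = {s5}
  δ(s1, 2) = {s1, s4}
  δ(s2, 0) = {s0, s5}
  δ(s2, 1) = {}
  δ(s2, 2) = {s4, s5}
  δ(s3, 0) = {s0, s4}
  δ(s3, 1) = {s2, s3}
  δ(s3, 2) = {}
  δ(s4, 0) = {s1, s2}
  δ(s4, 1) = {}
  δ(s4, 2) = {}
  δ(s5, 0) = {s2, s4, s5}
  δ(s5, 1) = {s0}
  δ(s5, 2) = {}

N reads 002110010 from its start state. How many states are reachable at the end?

Start: {s2}
read 0: {s0, s5}
read 0: {s0, s2, s4, s5}
read 2: {s2, s4, s5}
read 1: {s0}
read 1: {s0, s5}
read 0: {s0, s2, s4, s5}
read 0: {s0, s1, s2, s4, s5}
read 1: {s0, s5}
read 0: {s0, s2, s4, s5}
Final reachable set {s0, s2, s4, s5} has 4 states.

4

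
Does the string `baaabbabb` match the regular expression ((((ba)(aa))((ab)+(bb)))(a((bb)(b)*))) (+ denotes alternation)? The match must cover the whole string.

yes

Split as baaabb·abb: (((ba)(aa))((ab)+(bb))) matches baaabb and (a((bb)(b)*)) matches abb.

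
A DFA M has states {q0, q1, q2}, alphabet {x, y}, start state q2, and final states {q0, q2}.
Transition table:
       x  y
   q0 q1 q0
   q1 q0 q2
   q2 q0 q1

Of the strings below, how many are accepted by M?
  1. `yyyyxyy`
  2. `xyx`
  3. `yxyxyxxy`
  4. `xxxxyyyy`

2

`yyyyxyy`: accepted
`xyx`: rejected
`yxyxyxxy`: accepted
`xxxxyyyy`: rejected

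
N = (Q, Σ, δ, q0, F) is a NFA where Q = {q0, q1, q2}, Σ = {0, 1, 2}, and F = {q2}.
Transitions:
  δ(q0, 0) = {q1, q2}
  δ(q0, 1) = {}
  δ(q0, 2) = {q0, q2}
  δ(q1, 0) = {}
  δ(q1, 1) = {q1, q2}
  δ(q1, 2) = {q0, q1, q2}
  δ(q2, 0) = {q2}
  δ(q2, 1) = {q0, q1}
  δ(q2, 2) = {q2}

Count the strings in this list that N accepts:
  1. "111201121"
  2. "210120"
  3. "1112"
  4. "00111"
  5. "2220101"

3

"111201121": rejected
"210120": accepted
"1112": rejected
"00111": accepted
"2220101": accepted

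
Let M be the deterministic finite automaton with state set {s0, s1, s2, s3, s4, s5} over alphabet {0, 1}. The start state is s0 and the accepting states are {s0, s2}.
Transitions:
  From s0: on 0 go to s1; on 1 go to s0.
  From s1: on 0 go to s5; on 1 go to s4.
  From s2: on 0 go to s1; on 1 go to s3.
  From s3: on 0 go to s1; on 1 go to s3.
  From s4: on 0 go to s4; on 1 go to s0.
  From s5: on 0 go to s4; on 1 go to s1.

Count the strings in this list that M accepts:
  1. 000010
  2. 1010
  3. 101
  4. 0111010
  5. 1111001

0

000010: rejected
1010: rejected
101: rejected
0111010: rejected
1111001: rejected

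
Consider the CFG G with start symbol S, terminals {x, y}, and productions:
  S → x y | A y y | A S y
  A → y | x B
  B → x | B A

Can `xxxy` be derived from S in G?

no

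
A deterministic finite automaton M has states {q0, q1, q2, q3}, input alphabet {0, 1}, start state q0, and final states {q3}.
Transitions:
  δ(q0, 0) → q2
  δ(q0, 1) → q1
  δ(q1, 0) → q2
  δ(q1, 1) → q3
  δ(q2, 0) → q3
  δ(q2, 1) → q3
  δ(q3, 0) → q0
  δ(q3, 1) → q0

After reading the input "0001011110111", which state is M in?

q0

q0 --0--> q2
q2 --0--> q3
q3 --0--> q0
q0 --1--> q1
q1 --0--> q2
q2 --1--> q3
q3 --1--> q0
q0 --1--> q1
q1 --1--> q3
q3 --0--> q0
q0 --1--> q1
q1 --1--> q3
q3 --1--> q0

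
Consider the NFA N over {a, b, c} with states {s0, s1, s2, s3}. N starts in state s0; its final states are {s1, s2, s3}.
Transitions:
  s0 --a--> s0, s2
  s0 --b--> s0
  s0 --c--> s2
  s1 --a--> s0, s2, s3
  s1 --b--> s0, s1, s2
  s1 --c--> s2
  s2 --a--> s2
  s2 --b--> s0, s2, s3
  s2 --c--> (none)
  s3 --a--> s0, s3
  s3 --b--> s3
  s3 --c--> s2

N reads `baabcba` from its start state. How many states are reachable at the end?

Start: {s0}
read b: {s0}
read a: {s0, s2}
read a: {s0, s2}
read b: {s0, s2, s3}
read c: {s2}
read b: {s0, s2, s3}
read a: {s0, s2, s3}
Final reachable set {s0, s2, s3} has 3 states.

3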